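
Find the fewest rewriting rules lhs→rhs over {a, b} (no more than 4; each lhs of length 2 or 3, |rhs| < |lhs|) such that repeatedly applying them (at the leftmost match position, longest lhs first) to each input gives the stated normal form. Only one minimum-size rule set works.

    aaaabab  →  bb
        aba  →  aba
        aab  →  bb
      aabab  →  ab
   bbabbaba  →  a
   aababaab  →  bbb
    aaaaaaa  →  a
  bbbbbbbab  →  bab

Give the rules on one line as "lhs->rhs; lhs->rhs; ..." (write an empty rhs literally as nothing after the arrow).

  | aaaabab => baabab => abbab => aab => bb
  | aba
  | aab => bb
  | aabab => bbab => ab

aa->b; baa->ab; bba->a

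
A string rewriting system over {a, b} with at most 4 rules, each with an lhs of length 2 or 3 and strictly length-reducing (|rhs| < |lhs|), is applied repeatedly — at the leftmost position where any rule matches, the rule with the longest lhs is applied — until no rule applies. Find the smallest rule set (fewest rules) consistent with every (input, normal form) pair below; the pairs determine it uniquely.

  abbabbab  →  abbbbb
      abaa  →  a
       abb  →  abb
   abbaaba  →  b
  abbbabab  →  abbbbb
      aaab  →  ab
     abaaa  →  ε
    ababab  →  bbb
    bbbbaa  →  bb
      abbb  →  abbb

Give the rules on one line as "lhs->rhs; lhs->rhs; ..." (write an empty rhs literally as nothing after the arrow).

aa->; aba->ba; ba->; bab->bb

  | abbabbab => abbbbab => abbbbb
  | abaa => baa => a
  | abb
  | abbaaba => ababa => baba => bba => b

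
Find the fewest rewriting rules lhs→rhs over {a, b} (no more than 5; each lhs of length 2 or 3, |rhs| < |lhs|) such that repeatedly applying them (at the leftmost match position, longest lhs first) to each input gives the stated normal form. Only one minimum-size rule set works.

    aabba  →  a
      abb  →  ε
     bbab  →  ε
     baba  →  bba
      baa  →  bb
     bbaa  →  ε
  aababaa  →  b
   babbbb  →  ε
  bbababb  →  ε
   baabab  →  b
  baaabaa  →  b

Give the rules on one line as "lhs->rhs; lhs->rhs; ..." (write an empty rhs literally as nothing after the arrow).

  | aabba => bbba => a
  | abb => ε
  | bbab => bbb => ε
  | baba => bba

aa->b; ab->b; abb->; bbb->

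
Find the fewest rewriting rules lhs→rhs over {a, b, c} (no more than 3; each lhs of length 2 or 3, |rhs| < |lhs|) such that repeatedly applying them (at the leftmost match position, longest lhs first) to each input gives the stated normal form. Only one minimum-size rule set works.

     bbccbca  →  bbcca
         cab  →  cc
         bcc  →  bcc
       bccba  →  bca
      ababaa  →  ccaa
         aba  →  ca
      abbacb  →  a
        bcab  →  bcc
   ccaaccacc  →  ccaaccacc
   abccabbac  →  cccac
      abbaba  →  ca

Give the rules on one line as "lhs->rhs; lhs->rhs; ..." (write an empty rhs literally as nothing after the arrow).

  | bbccbca => bbcca
  | cab => cc
  | bcc
  | bccba => bca

ab->c; cb->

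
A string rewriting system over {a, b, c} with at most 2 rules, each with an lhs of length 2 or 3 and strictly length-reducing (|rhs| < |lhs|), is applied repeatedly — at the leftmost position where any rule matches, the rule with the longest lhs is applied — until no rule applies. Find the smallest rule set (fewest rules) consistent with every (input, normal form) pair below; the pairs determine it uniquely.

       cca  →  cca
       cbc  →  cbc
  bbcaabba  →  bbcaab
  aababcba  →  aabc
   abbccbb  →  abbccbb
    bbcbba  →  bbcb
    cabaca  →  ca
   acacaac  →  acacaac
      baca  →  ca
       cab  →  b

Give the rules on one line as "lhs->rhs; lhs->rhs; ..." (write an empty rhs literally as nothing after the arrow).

  | cca
  | cbc
  | bbcaabba => bbcaab
  | aababcba => aabcba => aabc

ba->; cab->b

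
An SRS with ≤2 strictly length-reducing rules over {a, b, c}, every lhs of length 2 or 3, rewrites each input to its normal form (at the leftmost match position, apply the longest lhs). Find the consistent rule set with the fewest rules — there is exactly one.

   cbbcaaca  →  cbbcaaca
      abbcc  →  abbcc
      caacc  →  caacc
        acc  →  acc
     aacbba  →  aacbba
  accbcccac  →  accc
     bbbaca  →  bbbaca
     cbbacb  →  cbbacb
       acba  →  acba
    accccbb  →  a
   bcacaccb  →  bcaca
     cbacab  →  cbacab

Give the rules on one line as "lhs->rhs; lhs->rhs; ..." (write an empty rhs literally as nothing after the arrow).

cca->c; ccb->

  | cbbcaaca
  | abbcc
  | caacc
  | acc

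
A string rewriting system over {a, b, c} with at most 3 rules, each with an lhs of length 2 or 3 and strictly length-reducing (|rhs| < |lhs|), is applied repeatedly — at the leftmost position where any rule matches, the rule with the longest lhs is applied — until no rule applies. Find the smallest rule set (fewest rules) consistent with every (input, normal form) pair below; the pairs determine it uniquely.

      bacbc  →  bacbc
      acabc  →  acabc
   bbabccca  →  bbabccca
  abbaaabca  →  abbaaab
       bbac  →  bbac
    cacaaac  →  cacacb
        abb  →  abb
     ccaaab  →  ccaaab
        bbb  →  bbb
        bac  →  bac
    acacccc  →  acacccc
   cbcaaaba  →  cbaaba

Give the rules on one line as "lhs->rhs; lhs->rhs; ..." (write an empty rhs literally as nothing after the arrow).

aac->cb; bca->b

  | bacbc
  | acabc
  | bbabccca
  | abbaaabca => abbaaab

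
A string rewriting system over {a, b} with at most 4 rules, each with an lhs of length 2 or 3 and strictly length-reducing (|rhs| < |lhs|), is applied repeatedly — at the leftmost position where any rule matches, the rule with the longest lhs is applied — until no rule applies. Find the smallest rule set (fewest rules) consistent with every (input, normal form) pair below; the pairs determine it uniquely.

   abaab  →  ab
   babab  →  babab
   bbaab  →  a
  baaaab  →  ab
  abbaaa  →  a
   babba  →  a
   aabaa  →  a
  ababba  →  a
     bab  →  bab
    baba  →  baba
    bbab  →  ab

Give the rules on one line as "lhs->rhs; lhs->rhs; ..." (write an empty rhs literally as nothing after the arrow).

aa->a; aaa->ab; baa->; bb->a

  | abaab => ab
  | babab
  | bbaab => aaab => abb => aa => a
  | baaaab => aab => ab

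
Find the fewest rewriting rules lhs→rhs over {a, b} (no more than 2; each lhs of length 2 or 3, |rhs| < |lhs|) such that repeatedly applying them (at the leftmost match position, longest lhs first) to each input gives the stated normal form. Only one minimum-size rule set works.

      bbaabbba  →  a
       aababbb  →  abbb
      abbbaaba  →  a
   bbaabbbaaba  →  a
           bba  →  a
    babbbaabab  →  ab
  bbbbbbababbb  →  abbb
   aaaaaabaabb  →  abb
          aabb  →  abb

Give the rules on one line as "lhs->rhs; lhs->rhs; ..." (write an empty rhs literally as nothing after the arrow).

  | bbaabbba => baabbba => aabbba => abbba => abba => aba => aa => a
  | aababbb => ababbb => aabbb => abbb
  | abbbaaba => abbaaba => abaaba => aaaba => aaba => aba => aa => a
  | bbaabbbaaba => baabbbaaba => aabbbaaba => abbbaaba => abbaaba => abaaba => aaaba => aaba => aba => aa => a

aa->a; ba->a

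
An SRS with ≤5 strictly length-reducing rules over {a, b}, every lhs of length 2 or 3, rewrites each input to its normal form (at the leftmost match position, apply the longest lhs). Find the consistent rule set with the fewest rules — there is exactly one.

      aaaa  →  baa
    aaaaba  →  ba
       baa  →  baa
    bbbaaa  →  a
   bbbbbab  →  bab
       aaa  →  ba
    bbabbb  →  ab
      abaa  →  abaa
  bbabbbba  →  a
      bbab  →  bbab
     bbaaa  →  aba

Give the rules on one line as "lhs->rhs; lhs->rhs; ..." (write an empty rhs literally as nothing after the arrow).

aaa->ba; aab->; abb->; bbb->ab

  | aaaa => baa
  | aaaaba => baaba => ba
  | baa
  | bbbaaa => abaaa => abba => a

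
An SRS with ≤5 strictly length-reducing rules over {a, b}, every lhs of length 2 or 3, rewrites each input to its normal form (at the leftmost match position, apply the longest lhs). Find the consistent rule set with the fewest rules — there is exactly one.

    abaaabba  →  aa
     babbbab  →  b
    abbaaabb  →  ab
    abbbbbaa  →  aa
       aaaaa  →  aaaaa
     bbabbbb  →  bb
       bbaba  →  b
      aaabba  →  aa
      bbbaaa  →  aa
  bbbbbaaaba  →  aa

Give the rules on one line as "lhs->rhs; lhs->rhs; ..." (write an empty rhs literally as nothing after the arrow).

  | abaaabba => aaabba => aaba => aa
  | babbbab => bbbbab => bbab => bbb => b
  | abbaaabb => abaabb => aabb => ab
  | abbbbbaa => abbbaa => abaa => aa

aab->a; ba->b; baa->a; bbb->b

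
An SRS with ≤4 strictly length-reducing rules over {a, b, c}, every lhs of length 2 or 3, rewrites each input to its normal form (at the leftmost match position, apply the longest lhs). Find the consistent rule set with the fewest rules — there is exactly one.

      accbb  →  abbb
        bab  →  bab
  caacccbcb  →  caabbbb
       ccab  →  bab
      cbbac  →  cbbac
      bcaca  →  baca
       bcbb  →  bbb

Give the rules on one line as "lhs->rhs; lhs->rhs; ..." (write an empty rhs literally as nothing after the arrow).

bc->b; cc->b; ccc->bb

  | accbb => abbb
  | bab
  | caacccbcb => caabbbcb => caabbbb
  | ccab => bab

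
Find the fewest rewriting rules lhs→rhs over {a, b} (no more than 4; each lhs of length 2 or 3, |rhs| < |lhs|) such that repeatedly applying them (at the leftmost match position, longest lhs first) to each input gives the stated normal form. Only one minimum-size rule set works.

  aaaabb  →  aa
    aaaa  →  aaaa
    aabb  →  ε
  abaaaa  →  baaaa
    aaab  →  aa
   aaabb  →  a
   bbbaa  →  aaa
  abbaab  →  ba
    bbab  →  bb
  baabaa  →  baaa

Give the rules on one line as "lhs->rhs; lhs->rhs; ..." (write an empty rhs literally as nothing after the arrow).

aab->a; ab->; aba->ba; bbb->a

  | aaaabb => aaab => aa
  | aaaa
  | aabb => ab => ε
  | abaaaa => baaaa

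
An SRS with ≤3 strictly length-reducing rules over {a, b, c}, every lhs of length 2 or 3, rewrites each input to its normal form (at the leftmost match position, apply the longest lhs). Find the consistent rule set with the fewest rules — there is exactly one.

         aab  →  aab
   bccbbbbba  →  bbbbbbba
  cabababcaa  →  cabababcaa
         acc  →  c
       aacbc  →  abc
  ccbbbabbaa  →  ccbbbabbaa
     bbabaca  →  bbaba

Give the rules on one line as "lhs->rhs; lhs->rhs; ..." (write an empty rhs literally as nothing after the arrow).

  | aab
  | bccbbbbba => bbbbbbba
  | cabababcaa
  | acc => c

ac->; bcc->bb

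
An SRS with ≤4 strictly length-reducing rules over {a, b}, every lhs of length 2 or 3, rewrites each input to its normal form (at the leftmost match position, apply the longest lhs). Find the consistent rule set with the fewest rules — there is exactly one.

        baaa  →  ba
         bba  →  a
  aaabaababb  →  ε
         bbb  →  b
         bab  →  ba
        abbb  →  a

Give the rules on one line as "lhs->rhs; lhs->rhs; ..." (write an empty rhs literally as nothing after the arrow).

aa->; ab->a; bb->

  | baaa => ba
  | bba => a
  | aaabaababb => abaababb => aaababb => ababb => aabb => bb => ε
  | bbb => b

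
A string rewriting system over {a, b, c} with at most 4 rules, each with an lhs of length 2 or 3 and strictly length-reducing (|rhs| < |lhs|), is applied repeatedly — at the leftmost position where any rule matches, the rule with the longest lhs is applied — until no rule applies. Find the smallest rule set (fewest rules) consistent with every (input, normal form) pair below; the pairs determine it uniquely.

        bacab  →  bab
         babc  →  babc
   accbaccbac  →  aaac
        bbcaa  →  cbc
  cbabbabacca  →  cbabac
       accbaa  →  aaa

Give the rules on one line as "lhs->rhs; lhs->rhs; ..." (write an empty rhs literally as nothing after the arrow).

bb->c; ca->; caa->bc; ccb->

  | bacab => bab
  | babc
  | accbaccbac => aaccbac => aaac
  | bbcaa => ccaa => cbc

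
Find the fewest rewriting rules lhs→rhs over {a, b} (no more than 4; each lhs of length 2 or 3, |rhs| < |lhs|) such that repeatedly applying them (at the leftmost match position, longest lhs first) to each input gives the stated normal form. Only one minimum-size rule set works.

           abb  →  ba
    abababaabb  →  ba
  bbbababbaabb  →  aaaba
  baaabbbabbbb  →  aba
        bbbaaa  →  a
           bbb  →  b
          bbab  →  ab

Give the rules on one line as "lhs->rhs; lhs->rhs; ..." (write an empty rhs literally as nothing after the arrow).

abb->ba; baa->bb; bb->

  | abb => ba
  | abababaabb => abababbbb => ababbabb => abbaabb => baaabb => bbabb => abb => ba
  | bbbababbaabb => bababbaabb => babbaaabb => bbaaaabb => aaaabb => aaaba
  | baaabbbabbbb => bbabbbabbbb => abbbabbbb => bababbbb => babbabb => bbaabb => aabb => aba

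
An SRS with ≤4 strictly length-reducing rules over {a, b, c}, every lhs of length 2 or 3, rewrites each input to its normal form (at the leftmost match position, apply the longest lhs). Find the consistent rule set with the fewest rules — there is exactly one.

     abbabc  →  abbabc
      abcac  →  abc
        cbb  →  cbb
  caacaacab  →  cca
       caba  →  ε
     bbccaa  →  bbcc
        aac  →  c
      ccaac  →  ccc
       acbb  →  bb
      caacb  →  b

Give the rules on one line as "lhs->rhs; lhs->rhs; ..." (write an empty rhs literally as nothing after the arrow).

  | abbabc
  | abcac => abc
  | cbb
  | caacaacab => ccaacab => cccab => cca

aa->; ac->; cab->a; ccb->b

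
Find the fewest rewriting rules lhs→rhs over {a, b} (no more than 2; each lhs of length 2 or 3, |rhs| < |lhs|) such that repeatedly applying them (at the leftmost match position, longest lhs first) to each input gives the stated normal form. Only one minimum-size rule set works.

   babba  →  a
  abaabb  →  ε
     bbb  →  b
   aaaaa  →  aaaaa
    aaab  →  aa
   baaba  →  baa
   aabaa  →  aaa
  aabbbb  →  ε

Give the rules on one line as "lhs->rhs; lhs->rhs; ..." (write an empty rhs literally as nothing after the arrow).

  | babba => bba => a
  | abaabb => aabb => ab => ε
  | bbb => b
  | aaaaa

ab->; bb->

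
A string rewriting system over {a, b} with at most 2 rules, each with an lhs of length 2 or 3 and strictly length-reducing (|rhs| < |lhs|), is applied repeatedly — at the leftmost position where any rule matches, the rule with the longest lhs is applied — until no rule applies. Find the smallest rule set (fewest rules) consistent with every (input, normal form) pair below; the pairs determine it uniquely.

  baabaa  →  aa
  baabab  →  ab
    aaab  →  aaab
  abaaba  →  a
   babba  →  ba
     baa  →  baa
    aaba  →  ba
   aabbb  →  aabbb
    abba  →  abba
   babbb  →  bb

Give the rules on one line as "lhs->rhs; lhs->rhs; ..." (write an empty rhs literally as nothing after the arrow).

  | baabaa => babaa => aa
  | baabab => babab => ab
  | aaab
  | abaaba => baaba => baba => a

aba->ba; bab->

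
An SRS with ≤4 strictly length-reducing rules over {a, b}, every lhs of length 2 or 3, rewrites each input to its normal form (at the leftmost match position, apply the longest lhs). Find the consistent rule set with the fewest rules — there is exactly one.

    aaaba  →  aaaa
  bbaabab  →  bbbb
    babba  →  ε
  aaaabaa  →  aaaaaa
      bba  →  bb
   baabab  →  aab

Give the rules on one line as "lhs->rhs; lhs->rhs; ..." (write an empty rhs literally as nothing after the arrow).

aba->aa; ba->; bab->; bba->bb

  | aaaba => aaaa
  | bbaabab => bbabab => bbbab => bbbb
  | babba => ba => ε
  | aaaabaa => aaaaaa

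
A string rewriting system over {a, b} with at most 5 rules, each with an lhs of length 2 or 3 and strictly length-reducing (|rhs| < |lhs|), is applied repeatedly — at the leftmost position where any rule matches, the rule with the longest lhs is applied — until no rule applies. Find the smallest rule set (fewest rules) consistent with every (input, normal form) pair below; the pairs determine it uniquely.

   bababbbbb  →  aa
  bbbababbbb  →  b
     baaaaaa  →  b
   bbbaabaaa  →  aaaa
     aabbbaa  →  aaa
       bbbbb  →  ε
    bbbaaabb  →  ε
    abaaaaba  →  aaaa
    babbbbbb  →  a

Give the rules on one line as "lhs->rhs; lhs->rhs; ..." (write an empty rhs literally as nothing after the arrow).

aab->; aba->aa; ba->b; bb->a

  | bababbbbb => bbabbbbb => aabbbbb => bbbb => abb => aa
  | bbbababbbb => abababbbb => aababbbb => abbbb => aabb => b
  | baaaaaa => baaaaa => baaaa => baaa => baa => ba => b
  | bbbaabaaa => abaabaaa => aaabaaa => aaaa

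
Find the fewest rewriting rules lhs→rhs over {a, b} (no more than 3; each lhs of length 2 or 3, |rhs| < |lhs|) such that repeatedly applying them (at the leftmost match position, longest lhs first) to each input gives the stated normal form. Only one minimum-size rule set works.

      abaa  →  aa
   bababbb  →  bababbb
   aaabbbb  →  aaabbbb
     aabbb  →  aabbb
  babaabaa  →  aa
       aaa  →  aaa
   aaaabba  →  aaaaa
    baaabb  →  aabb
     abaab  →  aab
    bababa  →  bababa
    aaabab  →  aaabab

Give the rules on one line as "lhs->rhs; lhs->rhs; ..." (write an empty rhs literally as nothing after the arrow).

baa->a; bba->a

  | abaa => aa
  | bababbb
  | aaabbbb
  | aabbb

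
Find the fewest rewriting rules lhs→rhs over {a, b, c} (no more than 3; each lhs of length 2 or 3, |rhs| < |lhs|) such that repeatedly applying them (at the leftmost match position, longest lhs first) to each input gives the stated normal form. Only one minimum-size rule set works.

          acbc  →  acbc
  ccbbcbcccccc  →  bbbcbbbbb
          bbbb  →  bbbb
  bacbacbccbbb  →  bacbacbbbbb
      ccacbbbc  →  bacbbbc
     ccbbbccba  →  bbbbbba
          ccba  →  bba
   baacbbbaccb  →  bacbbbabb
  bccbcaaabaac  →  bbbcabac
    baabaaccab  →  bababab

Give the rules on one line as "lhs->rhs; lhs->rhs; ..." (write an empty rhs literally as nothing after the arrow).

aa->a; cc->b; ccc->bb

  | acbc
  | ccbbcbcccccc => bbbcbcccccc => bbbcbbbccc => bbbcbbbbb
  | bbbb
  | bacbacbccbbb => bacbacbbbbb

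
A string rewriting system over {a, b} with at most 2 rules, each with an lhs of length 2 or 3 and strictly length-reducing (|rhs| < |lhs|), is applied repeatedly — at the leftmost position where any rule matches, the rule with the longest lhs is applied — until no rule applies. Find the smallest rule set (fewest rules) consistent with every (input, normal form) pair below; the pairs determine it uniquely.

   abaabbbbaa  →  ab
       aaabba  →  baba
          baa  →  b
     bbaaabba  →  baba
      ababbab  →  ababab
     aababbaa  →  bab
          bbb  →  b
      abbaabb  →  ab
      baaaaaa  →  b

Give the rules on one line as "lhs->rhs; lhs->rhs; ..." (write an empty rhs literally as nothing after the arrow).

  | abaabbbbaa => abbbbbbaa => abbbbbaa => abbbbaa => abbbaa => abbaa => abaa => abb => ab
  | aaabba => babba => baba
  | baa => bb => b
  | bbaaabba => baaabba => bbabba => babba => baba

aa->b; bb->b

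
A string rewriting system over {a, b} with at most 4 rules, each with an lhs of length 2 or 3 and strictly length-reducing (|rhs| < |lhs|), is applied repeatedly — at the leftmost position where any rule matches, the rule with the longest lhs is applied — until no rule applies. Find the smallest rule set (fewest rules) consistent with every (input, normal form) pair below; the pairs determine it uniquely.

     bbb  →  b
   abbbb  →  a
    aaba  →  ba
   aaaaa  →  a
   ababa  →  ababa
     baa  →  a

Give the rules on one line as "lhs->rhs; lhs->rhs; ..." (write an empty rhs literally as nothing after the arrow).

aa->; baa->a; bb->

  | bbb => b
  | abbbb => abb => a
  | aaba => ba
  | aaaaa => aaa => a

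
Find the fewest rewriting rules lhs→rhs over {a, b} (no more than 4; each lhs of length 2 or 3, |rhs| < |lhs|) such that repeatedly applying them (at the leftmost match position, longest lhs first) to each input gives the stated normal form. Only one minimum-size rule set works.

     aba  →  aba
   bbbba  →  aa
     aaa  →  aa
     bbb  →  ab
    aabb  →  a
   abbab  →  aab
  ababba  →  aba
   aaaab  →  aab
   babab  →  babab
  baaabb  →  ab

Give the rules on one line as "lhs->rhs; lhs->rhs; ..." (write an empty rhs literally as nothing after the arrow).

aaa->aa; abb->bb; bb->a

  | aba
  | bbbba => abba => bba => aa
  | aaa => aa
  | bbb => ab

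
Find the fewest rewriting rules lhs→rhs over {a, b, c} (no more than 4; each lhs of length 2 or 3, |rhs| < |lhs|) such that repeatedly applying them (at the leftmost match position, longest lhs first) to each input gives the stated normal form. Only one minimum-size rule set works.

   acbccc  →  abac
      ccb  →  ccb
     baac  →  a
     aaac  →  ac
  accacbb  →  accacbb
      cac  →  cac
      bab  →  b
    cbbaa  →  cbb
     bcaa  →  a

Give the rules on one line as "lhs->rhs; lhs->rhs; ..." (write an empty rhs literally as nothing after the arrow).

aa->; bab->b; bc->a; cbc->bb

  | acbccc => abbcc => abac
  | ccb
  | baac => bc => a
  | aaac => ac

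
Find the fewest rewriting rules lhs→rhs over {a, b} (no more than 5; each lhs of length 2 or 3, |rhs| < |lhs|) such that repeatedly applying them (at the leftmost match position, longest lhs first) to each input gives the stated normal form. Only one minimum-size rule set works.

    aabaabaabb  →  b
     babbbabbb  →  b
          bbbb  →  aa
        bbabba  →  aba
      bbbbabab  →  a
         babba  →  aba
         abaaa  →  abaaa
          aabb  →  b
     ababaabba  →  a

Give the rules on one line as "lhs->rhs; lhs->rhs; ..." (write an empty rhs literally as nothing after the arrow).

aab->; bab->a; bb->a; bba->ba

  | aabaabaabb => aabaabb => aabb => b
  | babbbabbb => abbabbb => ababbb => aabb => b
  | bbbb => abb => aa
  | bbabba => babba => aba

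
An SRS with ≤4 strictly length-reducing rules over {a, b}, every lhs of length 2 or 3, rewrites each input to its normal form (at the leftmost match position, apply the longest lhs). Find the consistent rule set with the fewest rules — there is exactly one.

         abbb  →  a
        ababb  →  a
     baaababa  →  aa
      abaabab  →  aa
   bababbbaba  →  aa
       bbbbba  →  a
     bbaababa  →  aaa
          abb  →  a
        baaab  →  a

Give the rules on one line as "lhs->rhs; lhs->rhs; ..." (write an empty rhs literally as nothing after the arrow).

  | abbb => abb => ab => a
  | ababb => abb => ab => a
  | baaababa => baababa => bababa => bbaba => aaba => aa
  | abaabab => aabab => aab => aa

ab->a; aba->a; ba->b; bb->a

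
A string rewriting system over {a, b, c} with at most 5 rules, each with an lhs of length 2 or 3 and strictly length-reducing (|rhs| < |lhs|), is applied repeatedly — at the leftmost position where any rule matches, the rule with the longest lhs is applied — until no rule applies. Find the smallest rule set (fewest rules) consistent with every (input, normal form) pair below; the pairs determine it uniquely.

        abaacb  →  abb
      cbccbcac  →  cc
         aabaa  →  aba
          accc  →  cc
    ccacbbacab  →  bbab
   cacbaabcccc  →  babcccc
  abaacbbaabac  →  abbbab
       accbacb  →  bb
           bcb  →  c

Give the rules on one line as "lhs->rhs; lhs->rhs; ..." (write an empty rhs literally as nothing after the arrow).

aa->a; ac->; bcb->c; cb->b

  | abaacb => abacb => abb
  | cbccbcac => bccbcac => bcbcac => ccac => cc
  | aabaa => abaa => aba
  | accc => cc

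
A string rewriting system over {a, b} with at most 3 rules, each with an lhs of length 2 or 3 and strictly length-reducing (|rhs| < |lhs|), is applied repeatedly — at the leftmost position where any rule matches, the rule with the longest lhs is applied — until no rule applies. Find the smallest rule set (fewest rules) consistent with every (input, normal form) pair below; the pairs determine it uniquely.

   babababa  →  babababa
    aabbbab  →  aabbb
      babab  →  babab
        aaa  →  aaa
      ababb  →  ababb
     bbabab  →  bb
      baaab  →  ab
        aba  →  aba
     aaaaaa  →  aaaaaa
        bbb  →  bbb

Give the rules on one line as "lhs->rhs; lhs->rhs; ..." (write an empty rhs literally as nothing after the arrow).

baa->; bba->b

  | babababa
  | aabbbab => aabbb
  | babab
  | aaa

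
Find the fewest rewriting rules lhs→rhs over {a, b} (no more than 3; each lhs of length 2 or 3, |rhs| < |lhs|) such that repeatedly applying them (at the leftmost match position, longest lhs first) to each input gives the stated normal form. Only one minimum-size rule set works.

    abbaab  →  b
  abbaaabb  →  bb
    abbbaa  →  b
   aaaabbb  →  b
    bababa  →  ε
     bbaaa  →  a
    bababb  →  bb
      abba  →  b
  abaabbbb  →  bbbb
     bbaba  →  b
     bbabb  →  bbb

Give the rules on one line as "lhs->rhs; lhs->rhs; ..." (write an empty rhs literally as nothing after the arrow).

aab->; ab->b; ba->

  | abbaab => bbaab => bab => b
  | abbaaabb => bbaaabb => baabb => abb => bb
  | abbbaa => bbbaa => bba => b
  | aaaabbb => aabb => b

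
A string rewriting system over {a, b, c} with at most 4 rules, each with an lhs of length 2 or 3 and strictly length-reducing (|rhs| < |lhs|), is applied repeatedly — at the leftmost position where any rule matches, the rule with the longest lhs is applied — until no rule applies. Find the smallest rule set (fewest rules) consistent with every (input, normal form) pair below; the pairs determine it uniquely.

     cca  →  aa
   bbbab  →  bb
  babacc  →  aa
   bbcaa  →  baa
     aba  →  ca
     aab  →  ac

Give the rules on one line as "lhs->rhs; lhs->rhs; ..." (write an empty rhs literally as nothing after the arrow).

ab->c; bc->; cc->a

  | cca => aa
  | bbbab => bbbc => bb
  | babacc => bcacc => acc => aa
  | bbcaa => baa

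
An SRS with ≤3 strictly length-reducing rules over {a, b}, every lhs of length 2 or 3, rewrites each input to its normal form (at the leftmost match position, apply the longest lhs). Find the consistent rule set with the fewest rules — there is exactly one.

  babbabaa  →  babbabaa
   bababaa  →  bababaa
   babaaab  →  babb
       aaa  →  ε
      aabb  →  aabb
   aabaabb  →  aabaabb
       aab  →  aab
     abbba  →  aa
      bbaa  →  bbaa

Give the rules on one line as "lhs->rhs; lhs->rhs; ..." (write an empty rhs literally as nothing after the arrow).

  | babbabaa
  | bababaa
  | babaaab => babb
  | aaa => ε

aaa->; bbb->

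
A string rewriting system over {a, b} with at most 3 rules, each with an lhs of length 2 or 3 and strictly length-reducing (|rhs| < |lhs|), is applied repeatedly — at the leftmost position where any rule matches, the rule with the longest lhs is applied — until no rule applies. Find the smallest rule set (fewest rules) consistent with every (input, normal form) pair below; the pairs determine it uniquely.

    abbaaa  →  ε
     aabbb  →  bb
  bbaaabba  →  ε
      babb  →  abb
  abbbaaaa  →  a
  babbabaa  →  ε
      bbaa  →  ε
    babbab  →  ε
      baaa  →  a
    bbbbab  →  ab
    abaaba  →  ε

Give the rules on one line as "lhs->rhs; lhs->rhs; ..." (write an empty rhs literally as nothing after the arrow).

aa->; aab->; ba->a

  | abbaaa => abaaa => aaaa => aa => ε
  | aabbb => bb
  | bbaaabba => baaabba => aaabba => abba => aba => aa => ε
  | babb => abb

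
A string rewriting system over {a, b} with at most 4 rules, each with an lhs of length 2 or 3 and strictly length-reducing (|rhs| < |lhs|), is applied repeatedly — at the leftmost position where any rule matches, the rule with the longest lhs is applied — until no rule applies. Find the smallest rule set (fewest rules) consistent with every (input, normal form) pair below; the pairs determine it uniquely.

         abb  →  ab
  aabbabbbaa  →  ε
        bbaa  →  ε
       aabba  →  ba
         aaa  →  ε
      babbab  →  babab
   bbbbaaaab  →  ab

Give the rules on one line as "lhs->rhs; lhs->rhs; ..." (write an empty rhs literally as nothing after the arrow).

aa->; aaa->; baa->aa; bb->b

  | abb => ab
  | aabbabbbaa => bbabbbaa => babbbaa => babbaa => babaa => baaa => aaa => ε
  | bbaa => baa => aa => ε
  | aabba => bba => ba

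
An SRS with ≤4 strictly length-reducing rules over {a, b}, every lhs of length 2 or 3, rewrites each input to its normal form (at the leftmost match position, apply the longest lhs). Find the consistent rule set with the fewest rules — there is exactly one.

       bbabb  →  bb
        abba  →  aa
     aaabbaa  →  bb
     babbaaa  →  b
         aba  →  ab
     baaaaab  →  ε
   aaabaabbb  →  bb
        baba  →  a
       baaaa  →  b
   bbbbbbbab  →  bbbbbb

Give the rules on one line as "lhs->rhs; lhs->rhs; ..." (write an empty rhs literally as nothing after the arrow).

aaa->; abb->a; ba->b; bab->

  | bbabb => bb
  | abba => aa
  | aaabbaa => bbaa => bba => bb
  | babbaaa => baaa => baa => ba => b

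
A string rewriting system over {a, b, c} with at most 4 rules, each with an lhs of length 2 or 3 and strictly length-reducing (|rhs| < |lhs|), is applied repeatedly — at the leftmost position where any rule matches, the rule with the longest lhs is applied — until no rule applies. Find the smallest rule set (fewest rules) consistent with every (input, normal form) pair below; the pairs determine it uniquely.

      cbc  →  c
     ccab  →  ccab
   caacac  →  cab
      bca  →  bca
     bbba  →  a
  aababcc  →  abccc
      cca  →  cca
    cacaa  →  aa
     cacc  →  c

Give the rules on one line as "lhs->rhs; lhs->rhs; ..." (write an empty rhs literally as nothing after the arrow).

  | cbc => c
  | ccab
  | caacac => cabac => caac => cab
  | bca

ac->b; ba->a; bab->cc; cb->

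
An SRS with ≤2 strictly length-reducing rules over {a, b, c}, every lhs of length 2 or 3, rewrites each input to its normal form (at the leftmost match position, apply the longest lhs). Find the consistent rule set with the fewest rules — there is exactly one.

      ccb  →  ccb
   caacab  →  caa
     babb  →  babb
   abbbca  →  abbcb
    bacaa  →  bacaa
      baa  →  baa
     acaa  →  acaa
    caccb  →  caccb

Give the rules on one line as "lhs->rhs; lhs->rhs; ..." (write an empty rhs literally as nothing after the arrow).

  | ccb
  | caacab => caa
  | babb
  | abbbca => abbcb

bca->cb; cab->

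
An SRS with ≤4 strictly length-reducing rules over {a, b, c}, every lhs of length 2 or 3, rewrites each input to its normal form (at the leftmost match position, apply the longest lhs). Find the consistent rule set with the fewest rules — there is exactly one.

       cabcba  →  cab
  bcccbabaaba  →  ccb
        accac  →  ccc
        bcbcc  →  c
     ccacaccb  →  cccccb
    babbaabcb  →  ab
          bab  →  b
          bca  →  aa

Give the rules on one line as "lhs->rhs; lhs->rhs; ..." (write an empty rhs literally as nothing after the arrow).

  | cabcba => caaba => cab
  | bcccbabaaba => accbabaaba => ccbabaaba => ccbaaba => ccaba => ccb
  | accac => ccac => ccc
  | bcbcc => abcc => aac => ac => c

aba->b; ac->c; ba->; bc->a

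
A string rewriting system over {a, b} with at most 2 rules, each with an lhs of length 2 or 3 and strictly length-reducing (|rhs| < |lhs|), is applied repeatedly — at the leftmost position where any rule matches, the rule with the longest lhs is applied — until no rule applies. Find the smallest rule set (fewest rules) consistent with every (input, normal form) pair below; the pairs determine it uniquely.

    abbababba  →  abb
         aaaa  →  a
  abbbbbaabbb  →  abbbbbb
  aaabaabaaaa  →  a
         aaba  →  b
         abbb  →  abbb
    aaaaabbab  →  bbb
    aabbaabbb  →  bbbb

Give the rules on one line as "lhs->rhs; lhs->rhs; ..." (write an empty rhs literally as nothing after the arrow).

  | abbababba => abbabba => abbba => abb
  | aaaa => baa => a
  | abbbbbaabbb => abbbbabbb => abbbbbb
  | aaabaabaaaa => babaabaaaa => baabaaaa => abaaaa => aaaa => baa => a

aa->b; ba->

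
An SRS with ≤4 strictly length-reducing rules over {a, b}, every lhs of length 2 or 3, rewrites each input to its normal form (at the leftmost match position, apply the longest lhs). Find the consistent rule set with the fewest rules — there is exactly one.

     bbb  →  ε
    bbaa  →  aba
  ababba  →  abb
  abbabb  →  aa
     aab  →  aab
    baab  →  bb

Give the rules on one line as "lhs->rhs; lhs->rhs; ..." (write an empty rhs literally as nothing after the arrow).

  | bbb => ε
  | bbaa => aba
  | ababba => abaab => abb
  | abbabb => aabbb => aa

baa->b; bba->ab; bbb->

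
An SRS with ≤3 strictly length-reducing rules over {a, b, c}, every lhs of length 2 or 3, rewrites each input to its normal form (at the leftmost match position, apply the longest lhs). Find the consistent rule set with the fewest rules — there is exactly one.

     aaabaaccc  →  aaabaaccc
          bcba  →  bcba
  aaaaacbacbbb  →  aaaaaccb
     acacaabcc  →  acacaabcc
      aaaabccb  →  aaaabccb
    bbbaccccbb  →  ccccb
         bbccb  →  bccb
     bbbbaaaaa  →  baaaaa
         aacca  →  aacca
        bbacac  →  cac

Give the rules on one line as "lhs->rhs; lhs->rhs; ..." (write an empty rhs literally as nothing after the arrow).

  | aaabaaccc
  | bcba
  | aaaaacbacbbb => aaaaaccbbb => aaaaaccbb => aaaaaccb
  | acacaabcc

bac->c; bb->b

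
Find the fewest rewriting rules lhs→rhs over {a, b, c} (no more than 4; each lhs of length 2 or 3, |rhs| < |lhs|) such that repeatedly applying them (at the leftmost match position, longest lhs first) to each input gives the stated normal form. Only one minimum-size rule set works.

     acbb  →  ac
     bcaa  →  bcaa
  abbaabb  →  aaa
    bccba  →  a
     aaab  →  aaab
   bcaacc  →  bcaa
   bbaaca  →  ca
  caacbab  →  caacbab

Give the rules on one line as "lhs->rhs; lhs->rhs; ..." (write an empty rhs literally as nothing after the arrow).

  | acbb => ac
  | bcaa
  | abbaabb => aaabb => aaa
  | bccba => bba => a

aca->ca; bb->; cc->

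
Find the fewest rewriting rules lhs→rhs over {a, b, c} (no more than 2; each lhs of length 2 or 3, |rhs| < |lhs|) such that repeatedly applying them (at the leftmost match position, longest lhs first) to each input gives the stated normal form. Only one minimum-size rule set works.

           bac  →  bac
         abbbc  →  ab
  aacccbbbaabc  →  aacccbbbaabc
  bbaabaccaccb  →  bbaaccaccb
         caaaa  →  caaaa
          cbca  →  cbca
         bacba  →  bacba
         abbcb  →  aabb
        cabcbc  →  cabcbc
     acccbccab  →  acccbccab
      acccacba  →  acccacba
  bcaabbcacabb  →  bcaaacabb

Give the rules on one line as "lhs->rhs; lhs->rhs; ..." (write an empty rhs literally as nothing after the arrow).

aba->a; bbc->ab

  | bac
  | abbbc => abab => ab
  | aacccbbbaabc
  | bbaabaccaccb => bbaaccaccb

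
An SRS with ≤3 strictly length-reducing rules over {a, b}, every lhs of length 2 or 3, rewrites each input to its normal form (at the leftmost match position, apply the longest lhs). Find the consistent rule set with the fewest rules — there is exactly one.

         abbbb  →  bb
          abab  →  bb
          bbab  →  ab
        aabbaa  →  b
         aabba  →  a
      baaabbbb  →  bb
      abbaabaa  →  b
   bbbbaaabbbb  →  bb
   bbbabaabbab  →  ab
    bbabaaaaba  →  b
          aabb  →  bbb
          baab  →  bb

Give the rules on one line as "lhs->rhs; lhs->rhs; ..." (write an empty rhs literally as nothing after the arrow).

  | abbbb => bb
  | abab => aab => bb
  | bbab => bab => ab
  | aabbaa => bbbaa => bbaa => baa => aa => b

aa->b; abb->; ba->a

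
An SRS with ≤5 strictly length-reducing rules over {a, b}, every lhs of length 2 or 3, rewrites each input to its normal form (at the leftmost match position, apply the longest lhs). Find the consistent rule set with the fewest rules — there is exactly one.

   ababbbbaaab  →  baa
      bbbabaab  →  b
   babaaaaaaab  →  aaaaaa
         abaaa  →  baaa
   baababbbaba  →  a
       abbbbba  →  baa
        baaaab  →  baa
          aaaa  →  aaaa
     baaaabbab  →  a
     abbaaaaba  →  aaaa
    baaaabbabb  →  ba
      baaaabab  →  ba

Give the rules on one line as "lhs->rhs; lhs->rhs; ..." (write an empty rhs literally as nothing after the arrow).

  | ababbbbaaab => babbbbaaab => bbbbbaaab => babbaaab => bbbaaab => baaaab => baa
  | bbbabaab => baabaab => baab => b
  | babaaaaaaab => bbaaaaaaab => aaaaaaaab => aaaaaa
  | abaaa => baaa

aab->; ab->b; bb->a; bbb->ba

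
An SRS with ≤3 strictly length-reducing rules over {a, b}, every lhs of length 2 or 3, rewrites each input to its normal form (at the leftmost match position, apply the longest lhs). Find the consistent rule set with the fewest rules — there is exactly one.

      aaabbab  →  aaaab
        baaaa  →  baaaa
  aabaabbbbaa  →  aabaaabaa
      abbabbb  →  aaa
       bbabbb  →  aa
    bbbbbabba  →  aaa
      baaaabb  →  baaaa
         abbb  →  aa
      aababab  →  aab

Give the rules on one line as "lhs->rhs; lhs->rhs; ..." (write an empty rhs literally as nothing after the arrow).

  | aaabbab => aaaab
  | baaaa
  | aabaabbbbaa => aabaaabaa
  | abbabbb => aabbb => aaa

bab->b; bb->; bbb->a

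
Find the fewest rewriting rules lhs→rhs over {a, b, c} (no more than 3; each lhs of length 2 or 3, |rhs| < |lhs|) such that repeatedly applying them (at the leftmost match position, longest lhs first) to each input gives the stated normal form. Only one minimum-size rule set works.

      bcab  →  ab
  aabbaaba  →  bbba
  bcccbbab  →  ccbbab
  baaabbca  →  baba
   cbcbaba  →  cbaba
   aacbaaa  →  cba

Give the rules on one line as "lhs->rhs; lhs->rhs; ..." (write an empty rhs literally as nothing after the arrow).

aa->; bc->

  | bcab => ab
  | aabbaaba => bbaaba => bbba
  | bcccbbab => ccbbab
  | baaabbca => babbca => baba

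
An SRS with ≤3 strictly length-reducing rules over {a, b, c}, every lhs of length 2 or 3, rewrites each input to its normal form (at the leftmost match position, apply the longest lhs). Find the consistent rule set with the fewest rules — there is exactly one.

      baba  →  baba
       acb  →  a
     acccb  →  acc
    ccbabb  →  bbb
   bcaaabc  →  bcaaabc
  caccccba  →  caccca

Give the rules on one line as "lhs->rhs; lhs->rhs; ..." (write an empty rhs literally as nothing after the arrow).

  | baba
  | acb => a
  | acccb => acc
  | ccbabb => cabb => bbb

cab->bb; cb->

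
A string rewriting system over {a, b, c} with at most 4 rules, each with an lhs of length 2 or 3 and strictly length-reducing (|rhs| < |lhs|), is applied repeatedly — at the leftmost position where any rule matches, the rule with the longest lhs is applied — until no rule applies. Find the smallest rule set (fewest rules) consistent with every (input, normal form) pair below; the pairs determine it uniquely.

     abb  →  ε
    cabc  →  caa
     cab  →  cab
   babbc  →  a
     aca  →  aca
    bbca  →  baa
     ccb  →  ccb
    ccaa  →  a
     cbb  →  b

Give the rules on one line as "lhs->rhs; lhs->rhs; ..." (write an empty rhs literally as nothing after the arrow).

  | abb => ε
  | cabc => caa
  | cab
  | babbc => bc => a

abb->; bc->a; cbb->b; cca->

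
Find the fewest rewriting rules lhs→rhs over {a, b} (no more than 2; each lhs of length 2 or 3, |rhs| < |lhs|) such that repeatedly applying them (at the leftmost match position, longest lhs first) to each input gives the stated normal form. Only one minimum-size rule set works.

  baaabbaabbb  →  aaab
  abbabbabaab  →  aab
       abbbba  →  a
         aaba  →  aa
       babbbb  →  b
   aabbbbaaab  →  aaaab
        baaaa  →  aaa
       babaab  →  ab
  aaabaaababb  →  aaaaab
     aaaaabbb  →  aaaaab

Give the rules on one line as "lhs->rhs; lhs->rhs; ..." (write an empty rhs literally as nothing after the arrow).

  | baaabbaabbb => aabbaabbb => aabaabbb => aaabbb => aaabb => aaab
  | abbabbabaab => ababbabaab => abbabaab => ababaab => abaab => aab
  | abbbba => abbba => abba => aba => a
  | aaba => aa

ba->; bb->b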